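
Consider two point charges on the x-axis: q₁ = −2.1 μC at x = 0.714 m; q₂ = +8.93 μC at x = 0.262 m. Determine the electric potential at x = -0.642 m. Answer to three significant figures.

Electric potential is a scalar, so the contributions from each charge add algebraically: V = Σ kqᵢ/rᵢ.
Distances from the field point to each charge: r₁ = 1.36 m, r₂ = 0.904 m.
V = k[(-2.10×10⁻⁶)/(1.36) + (8.93×10⁻⁶)/(0.904)] = 7.49×10⁴ V.

7.49×10⁴ V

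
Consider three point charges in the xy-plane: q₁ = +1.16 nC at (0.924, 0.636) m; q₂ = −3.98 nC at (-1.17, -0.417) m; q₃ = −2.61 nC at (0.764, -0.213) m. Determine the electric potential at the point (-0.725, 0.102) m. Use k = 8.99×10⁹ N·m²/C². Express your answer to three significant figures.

-61.7 V

Electric potential is a scalar, so the contributions from each charge add algebraically: V = Σ kqᵢ/rᵢ.
Distances from the field point to each charge: r₁ = 1.73 m, r₂ = 0.684 m, r₃ = 1.52 m.
V = k[(1.16×10⁻⁹)/(1.73) + (-3.98×10⁻⁹)/(0.684) + (-2.61×10⁻⁹)/(1.52)] = -61.7 V.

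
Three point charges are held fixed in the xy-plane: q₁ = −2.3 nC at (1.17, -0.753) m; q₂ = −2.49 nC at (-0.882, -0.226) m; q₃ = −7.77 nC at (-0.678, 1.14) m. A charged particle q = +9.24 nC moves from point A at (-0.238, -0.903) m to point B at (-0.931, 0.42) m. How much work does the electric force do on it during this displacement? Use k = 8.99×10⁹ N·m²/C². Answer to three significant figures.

The work done by the electric force is W_field = −ΔU = −q(V_B − V_A) = q(V_A − V_B).
At A: distances to the source charges are 1.42 m, 0.934 m, 2.09 m; V_A = Σ kqᵢ/rᵢ = -72.0 V.
At B: distances to the source charges are 2.41 m, 0.648 m, 0.763 m; V_B = Σ kqᵢ/rᵢ = -135 V.
ΔV = V_B − V_A = -62.7 V.
W_field = −qΔV = −(9.24×10⁻⁹ C)(-62.7 V) = 5.79×10⁻⁷ J.

5.79×10⁻⁷ J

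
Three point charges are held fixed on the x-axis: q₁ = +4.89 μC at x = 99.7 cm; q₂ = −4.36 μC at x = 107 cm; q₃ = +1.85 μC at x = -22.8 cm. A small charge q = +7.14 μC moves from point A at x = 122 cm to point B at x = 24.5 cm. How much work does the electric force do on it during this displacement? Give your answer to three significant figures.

-0.705 J

The work done by the electric force is W_field = −ΔU = −q(V_B − V_A) = q(V_A − V_B).
At A: distances to the source charges are 0.223 m, 0.150 m, 1.45 m; V_A = Σ kqᵢ/rᵢ = -5.27×10⁴ V.
At B: distances to the source charges are 0.752 m, 0.825 m, 0.473 m; V_B = Σ kqᵢ/rᵢ = 4.61×10⁴ V.
ΔV = V_B − V_A = 9.88×10⁴ V.
W_field = −qΔV = −(7.14×10⁻⁶ C)(9.88×10⁴ V) = -0.705 J.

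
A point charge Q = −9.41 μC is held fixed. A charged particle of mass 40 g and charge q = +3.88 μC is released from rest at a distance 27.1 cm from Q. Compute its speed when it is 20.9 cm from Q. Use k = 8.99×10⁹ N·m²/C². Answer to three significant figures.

4.24 m/s

Only the electrostatic force acts, so mechanical energy is conserved: ½mv² = U₁ − U₂ = kQq(1/r₁ − 1/r₂).
U₁ − U₂ = (8.99×10⁹ N·m²/C²)(-9.41×10⁻⁶ C)(3.88×10⁻⁶ C)(1/0.271 − 1/0.209) = 0.359 J.
v = √(2·0.359/0.0400) = 4.24 m/s.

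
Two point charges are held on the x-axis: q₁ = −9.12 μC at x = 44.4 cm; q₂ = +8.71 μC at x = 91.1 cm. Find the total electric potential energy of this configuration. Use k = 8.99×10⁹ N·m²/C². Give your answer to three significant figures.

The work to assemble the configuration equals its total potential energy, U = Σ kqᵢqⱼ/rᵢⱼ over all pairs.
Pair separations: r₁₂ = 0.467 m.
U = (-1.53) = -1.53 J.

-1.53 J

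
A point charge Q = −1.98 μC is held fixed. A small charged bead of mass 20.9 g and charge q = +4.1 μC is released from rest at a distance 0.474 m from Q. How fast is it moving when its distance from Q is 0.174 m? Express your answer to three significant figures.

5.04 m/s

Only the electrostatic force acts, so mechanical energy is conserved: ½mv² = U₁ − U₂ = kQq(1/r₁ − 1/r₂).
U₁ − U₂ = (8.99×10⁹ N·m²/C²)(-1.98×10⁻⁶ C)(4.10×10⁻⁶ C)(1/0.474 − 1/0.174) = 0.265 J.
v = √(2·0.265/0.0209) = 5.04 m/s.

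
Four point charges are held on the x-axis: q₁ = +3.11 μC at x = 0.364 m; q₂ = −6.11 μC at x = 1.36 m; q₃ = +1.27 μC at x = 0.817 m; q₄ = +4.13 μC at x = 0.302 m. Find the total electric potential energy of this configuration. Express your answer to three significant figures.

The assembly work is the sum of pairwise potential energies, U = Σ_{i<j} kqᵢqⱼ/rᵢⱼ.
Pair separations: r₁₂ = 0.996 m, r₁₃ = 0.453 m, r₁₄ = 0.0620 m, r₂₃ = 0.543 m, r₂₄ = 1.06 m, r₃₄ = 0.515 m.
Summing all 6 pair terms gives U = 1.52 J.

1.52 J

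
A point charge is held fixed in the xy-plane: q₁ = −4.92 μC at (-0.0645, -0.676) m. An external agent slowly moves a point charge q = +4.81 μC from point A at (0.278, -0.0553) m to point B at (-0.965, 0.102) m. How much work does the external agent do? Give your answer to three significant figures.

0.121 J

For quasistatic motion the external work equals the change in potential energy: W_ext = qΔV = q(V_B − V_A).
At A: distance to the source charge is 0.709 m; V_A = kq₁/r = -6.24×10⁴ V.
At B: distance to the source charge is 1.19 m; V_B = kq₁/r = -3.72×10⁴ V.
ΔV = V_B − V_A = 2.52×10⁴ V.
W_ext = qΔV = (4.81×10⁻⁶ C)(2.52×10⁴ V) = 0.121 J.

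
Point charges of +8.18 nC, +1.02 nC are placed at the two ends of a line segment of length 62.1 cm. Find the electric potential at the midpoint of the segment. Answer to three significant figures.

266 V

Electric potential is a scalar, so the contributions from each charge add algebraically: V = Σ kqᵢ/rᵢ.
Each charge is 0.310 m from the midpoint.
V = k[(8.18×10⁻⁹)/(0.310) + (1.02×10⁻⁹)/(0.310)] = 266 V.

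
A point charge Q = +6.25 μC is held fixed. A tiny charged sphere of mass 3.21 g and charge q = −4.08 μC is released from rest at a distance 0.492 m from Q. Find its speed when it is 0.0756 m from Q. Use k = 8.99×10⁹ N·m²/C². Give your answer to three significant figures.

40.0 m/s

Only the electrostatic force acts, so mechanical energy is conserved: ½mv² = U₁ − U₂ = kQq(1/r₁ − 1/r₂).
U₁ − U₂ = (8.99×10⁹ N·m²/C²)(6.25×10⁻⁶ C)(-4.08×10⁻⁶ C)(1/0.492 − 1/0.0756) = 2.57 J.
v = √(2·2.57/3.21×10⁻³) = 40.0 m/s.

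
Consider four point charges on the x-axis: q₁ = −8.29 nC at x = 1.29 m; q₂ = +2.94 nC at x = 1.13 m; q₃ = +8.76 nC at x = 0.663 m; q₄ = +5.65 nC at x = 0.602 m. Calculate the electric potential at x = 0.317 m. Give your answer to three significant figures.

The total potential is the scalar sum of each charge's contribution, V = Σ kqᵢ/rᵢ.
Distances from the field point to each charge: r₁ = 0.973 m, r₂ = 0.813 m, r₃ = 0.346 m, r₄ = 0.285 m.
V = k[(-8.29×10⁻⁹)/(0.973) + (2.94×10⁻⁹)/(0.813) + (8.76×10⁻⁹)/(0.346) + (5.65×10⁻⁹)/(0.285)] = 362 V.

362 V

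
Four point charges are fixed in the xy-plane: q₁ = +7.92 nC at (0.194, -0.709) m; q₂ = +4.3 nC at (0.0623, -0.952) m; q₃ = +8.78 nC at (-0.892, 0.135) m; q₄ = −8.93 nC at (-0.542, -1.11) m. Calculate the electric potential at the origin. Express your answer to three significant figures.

The total potential is the scalar sum of each charge's contribution, V = Σ kqᵢ/rᵢ.
Distances from the field point to each charge: r₁ = 0.735 m, r₂ = 0.954 m, r₃ = 0.902 m, r₄ = 1.24 m.
V = k[(7.92×10⁻⁹)/(0.735) + (4.30×10⁻⁹)/(0.954) + (8.78×10⁻⁹)/(0.902) + (-8.93×10⁻⁹)/(1.24)] = 160 V.

160 V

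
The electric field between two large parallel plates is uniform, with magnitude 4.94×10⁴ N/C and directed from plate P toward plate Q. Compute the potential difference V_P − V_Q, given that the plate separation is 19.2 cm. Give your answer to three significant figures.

9480 V

In a uniform field, potential decreases in the direction of E: ΔV = −E·d for a displacement d parallel to E.
Going from Q to P is a displacement of 19.2 cm opposite to the field, so V_P − V_Q = +Ed = 9480 V.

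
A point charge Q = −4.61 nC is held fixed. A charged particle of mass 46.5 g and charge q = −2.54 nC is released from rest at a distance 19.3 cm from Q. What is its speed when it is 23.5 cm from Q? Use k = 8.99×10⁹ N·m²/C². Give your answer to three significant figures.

2.05×10⁻³ m/s

Only the electrostatic force acts, so mechanical energy is conserved: ½mv² = U₁ − U₂ = kQq(1/r₁ − 1/r₂).
U₁ − U₂ = (8.99×10⁹ N·m²/C²)(-4.61×10⁻⁹ C)(-2.54×10⁻⁹ C)(1/0.193 − 1/0.235) = 9.75×10⁻⁸ J.
v = √(2·9.75×10⁻⁸/0.0465) = 2.05×10⁻³ m/s.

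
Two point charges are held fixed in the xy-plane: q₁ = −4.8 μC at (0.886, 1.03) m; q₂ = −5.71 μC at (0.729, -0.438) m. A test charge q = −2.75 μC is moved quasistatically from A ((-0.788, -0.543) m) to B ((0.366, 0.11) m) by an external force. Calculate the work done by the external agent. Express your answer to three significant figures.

0.183 J

For quasistatic motion the external work equals the change in potential energy: W_ext = qΔV = q(V_B − V_A).
At A: distances to the source charges are 2.30 m, 1.52 m; V_A = Σ kqᵢ/rᵢ = -5.25×10⁴ V.
At B: distances to the source charges are 1.06 m, 0.657 m; V_B = Σ kqᵢ/rᵢ = -1.19×10⁵ V.
ΔV = V_B − V_A = -6.64×10⁴ V.
W_ext = qΔV = (-2.75×10⁻⁶ C)(-6.64×10⁴ V) = 0.183 J.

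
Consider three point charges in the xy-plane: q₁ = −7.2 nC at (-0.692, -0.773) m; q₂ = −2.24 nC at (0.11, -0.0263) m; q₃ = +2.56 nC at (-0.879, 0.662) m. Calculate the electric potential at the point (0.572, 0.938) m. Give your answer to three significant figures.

-33.7 V

The total potential is the scalar sum of each charge's contribution, V = Σ kqᵢ/rᵢ.
Distances from the field point to each charge: r₁ = 2.13 m, r₂ = 1.07 m, r₃ = 1.48 m.
V = k[(-7.20×10⁻⁹)/(2.13) + (-2.24×10⁻⁹)/(1.07) + (2.56×10⁻⁹)/(1.48)] = -33.7 V.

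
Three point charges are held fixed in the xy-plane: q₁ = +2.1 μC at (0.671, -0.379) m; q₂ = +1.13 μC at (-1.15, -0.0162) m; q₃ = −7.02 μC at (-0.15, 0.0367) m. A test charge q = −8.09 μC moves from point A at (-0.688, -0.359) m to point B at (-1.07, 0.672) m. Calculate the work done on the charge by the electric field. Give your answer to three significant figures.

The work done by the electric force is W_field = −ΔU = −q(V_B − V_A) = q(V_A − V_B).
At A: distances to the source charges are 1.36 m, 0.575 m, 0.668 m; V_A = Σ kqᵢ/rᵢ = -6.29×10⁴ V.
At B: distances to the source charges are 2.03 m, 0.693 m, 1.12 m; V_B = Σ kqᵢ/rᵢ = -3.25×10⁴ V.
ΔV = V_B − V_A = 3.04×10⁴ V.
W_field = −qΔV = −(-8.09×10⁻⁶ C)(3.04×10⁴ V) = 0.246 J.

0.246 J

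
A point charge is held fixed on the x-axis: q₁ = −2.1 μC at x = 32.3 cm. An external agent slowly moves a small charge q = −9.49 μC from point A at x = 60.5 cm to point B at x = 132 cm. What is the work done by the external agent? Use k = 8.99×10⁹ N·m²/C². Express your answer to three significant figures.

For quasistatic motion the external work equals the change in potential energy: W_ext = qΔV = q(V_B − V_A).
At A: distance to the source charge is 0.282 m; V_A = kq₁/r = -6.69×10⁴ V.
At B: distance to the source charge is 0.997 m; V_B = kq₁/r = -1.89×10⁴ V.
ΔV = V_B − V_A = 4.80×10⁴ V.
W_ext = qΔV = (-9.49×10⁻⁶ C)(4.80×10⁴ V) = -0.456 J.

-0.456 J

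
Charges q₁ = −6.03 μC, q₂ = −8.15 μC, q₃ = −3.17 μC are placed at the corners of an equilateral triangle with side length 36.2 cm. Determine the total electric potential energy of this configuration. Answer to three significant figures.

The assembly work is the sum of pairwise potential energies, U = Σ_{i<j} kqᵢqⱼ/rᵢⱼ.
All three pair separations equal the side length, 0.362 m.
U = (1.22) + (0.475) + (0.642) = 2.34 J.

2.34 J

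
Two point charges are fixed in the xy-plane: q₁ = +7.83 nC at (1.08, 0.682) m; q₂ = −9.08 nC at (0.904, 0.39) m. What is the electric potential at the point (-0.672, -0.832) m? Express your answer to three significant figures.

-10.5 V

Electric potential is a scalar, so the contributions from each charge add algebraically: V = Σ kqᵢ/rᵢ.
Distances from the field point to each charge: r₁ = 2.32 m, r₂ = 1.99 m.
V = k[(7.83×10⁻⁹)/(2.32) + (-9.08×10⁻⁹)/(1.99)] = -10.5 V.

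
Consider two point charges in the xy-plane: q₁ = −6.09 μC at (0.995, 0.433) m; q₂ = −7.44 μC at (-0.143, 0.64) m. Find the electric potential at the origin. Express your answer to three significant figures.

-1.52×10⁵ V

Electric potential is a scalar, so the contributions from each charge add algebraically: V = Σ kqᵢ/rᵢ.
Distances from the field point to each charge: r₁ = 1.09 m, r₂ = 0.656 m.
V = k[(-6.09×10⁻⁶)/(1.09) + (-7.44×10⁻⁶)/(0.656)] = -1.52×10⁵ V.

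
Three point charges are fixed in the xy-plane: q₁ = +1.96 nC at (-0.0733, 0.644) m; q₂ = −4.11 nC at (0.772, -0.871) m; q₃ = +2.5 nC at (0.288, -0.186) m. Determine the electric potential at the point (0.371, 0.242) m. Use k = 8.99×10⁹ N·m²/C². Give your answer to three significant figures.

49.7 V

Electric potential is a scalar, so the contributions from each charge add algebraically: V = Σ kqᵢ/rᵢ.
Distances from the field point to each charge: r₁ = 0.599 m, r₂ = 1.18 m, r₃ = 0.436 m.
V = k[(1.96×10⁻⁹)/(0.599) + (-4.11×10⁻⁹)/(1.18) + (2.50×10⁻⁹)/(0.436)] = 49.7 V.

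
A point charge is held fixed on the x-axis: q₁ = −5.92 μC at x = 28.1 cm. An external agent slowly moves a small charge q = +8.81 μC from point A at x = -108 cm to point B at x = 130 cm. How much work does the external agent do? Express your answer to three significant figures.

For quasistatic motion the external work equals the change in potential energy: W_ext = qΔV = q(V_B − V_A).
At A: distance to the source charge is 1.36 m; V_A = kq₁/r = -3.91×10⁴ V.
At B: distance to the source charge is 1.02 m; V_B = kq₁/r = -5.22×10⁴ V.
ΔV = V_B − V_A = -1.31×10⁴ V.
W_ext = qΔV = (8.81×10⁻⁶ C)(-1.31×10⁴ V) = -0.116 J.

-0.116 J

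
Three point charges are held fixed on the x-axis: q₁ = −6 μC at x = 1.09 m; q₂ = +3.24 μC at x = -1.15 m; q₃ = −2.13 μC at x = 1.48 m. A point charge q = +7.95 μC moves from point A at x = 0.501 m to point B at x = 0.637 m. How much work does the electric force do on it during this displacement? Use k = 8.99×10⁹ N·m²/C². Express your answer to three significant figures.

0.254 J

The work done by the electric force is W_field = −ΔU = −q(V_B − V_A) = q(V_A − V_B).
At A: distances to the source charges are 0.589 m, 1.65 m, 0.979 m; V_A = Σ kqᵢ/rᵢ = -9.35×10⁴ V.
At B: distances to the source charges are 0.453 m, 1.79 m, 0.843 m; V_B = Σ kqᵢ/rᵢ = -1.25×10⁵ V.
ΔV = V_B − V_A = -3.20×10⁴ V.
W_field = −qΔV = −(7.95×10⁻⁶ C)(-3.20×10⁴ V) = 0.254 J.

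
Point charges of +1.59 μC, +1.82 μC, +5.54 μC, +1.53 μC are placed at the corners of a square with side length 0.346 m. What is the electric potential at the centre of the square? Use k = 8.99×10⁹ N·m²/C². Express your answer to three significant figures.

Electric potential is a scalar, so the contributions from each charge add algebraically: V = Σ kqᵢ/rᵢ.
The distance from each corner to the centre is a√2/2 = 0.245 m.
V = k[(1.59×10⁻⁶)/(0.245) + (1.82×10⁻⁶)/(0.245) + (5.54×10⁻⁶)/(0.245) + (1.53×10⁻⁶)/(0.245)] = 3.85×10⁵ V.

3.85×10⁵ V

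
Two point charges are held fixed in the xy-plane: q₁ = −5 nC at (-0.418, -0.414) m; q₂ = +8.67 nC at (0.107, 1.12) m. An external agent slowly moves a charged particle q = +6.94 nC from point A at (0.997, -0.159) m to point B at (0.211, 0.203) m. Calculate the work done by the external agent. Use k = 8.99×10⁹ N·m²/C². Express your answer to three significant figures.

1.02×10⁻⁷ J

For quasistatic motion the external work equals the change in potential energy: W_ext = qΔV = q(V_B − V_A).
At A: distances to the source charges are 1.44 m, 1.56 m; V_A = Σ kqᵢ/rᵢ = 18.8 V.
At B: distances to the source charges are 0.881 m, 0.923 m; V_B = Σ kqᵢ/rᵢ = 33.4 V.
ΔV = V_B − V_A = 14.7 V.
W_ext = qΔV = (6.94×10⁻⁹ C)(14.7 V) = 1.02×10⁻⁷ J.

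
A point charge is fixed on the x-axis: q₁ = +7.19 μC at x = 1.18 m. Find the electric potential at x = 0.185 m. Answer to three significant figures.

6.50×10⁴ V

Electric potential is a scalar, so the contributions from each charge add algebraically: V = Σ kqᵢ/rᵢ.
V = k[(7.19×10⁻⁶)/(0.995)] = 6.50×10⁴ V.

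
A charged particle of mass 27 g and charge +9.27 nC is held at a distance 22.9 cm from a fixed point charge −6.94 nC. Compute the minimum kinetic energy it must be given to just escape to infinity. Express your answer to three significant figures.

2.53×10⁻⁶ J

To just escape, total mechanical energy must reach zero at infinity: ½mv²_min + U = 0, so ½mv²_min = −U = |kQq|/r.
|U| = |kQq|/r = (8.99×10⁹ N·m²/C²)(6.94×10⁻⁹)(9.27×10⁻⁹)/(0.229) = 2.53×10⁻⁶ J.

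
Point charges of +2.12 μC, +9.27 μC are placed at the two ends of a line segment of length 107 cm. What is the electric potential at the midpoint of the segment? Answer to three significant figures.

1.91×10⁵ V

Electric potential is a scalar, so the contributions from each charge add algebraically: V = Σ kqᵢ/rᵢ.
Each charge is 0.535 m from the midpoint.
V = k[(2.12×10⁻⁶)/(0.535) + (9.27×10⁻⁶)/(0.535)] = 1.91×10⁵ V.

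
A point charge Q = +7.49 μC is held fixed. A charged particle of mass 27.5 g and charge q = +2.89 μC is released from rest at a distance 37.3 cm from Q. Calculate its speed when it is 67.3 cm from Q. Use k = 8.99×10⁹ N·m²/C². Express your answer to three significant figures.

Only the electrostatic force acts, so mechanical energy is conserved: ½mv² = U₁ − U₂ = kQq(1/r₁ − 1/r₂).
U₁ − U₂ = (8.99×10⁹ N·m²/C²)(7.49×10⁻⁶ C)(2.89×10⁻⁶ C)(1/0.373 − 1/0.673) = 0.233 J.
v = √(2·0.233/0.0275) = 4.11 m/s.

4.11 m/s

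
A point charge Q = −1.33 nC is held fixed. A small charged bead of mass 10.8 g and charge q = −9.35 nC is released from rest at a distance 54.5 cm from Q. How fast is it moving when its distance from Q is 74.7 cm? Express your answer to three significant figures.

Only the electrostatic force acts, so mechanical energy is conserved: ½mv² = U₁ − U₂ = kQq(1/r₁ − 1/r₂).
U₁ − U₂ = (8.99×10⁹ N·m²/C²)(-1.33×10⁻⁹ C)(-9.35×10⁻⁹ C)(1/0.545 − 1/0.747) = 5.55×10⁻⁸ J.
v = √(2·5.55×10⁻⁸/0.0108) = 3.21×10⁻³ m/s.

3.21×10⁻³ m/s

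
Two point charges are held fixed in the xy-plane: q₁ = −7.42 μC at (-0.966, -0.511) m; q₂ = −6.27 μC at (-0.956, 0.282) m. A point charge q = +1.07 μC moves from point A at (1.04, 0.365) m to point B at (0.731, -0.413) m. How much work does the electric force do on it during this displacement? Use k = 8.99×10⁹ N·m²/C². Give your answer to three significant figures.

0.0122 J

The work done by the electric force is W_field = −ΔU = −q(V_B − V_A) = q(V_A − V_B).
At A: distances to the source charges are 2.19 m, 2.00 m; V_A = Σ kqᵢ/rᵢ = -5.87×10⁴ V.
At B: distances to the source charges are 1.70 m, 1.82 m; V_B = Σ kqᵢ/rᵢ = -7.01×10⁴ V.
ΔV = V_B − V_A = -1.14×10⁴ V.
W_field = −qΔV = −(1.07×10⁻⁶ C)(-1.14×10⁴ V) = 0.0122 J.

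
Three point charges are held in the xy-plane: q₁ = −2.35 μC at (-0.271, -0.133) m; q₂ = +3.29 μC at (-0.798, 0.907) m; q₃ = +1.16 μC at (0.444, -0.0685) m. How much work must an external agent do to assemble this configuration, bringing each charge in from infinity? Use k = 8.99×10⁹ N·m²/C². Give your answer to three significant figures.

The assembly work is the sum of pairwise potential energies, U = Σ_{i<j} kqᵢqⱼ/rᵢⱼ.
Pair separations: r₁₂ = 1.17 m, r₁₃ = 0.718 m, r₂₃ = 1.58 m.
U = (-0.0596) + (-0.0341) + (0.0217) = -0.0720 J.

-0.0720 J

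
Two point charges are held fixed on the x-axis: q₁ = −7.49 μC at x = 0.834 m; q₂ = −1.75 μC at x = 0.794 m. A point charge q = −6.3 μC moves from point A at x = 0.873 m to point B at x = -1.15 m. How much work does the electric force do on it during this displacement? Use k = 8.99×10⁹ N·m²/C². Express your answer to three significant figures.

The work done by the electric force is W_field = −ΔU = −q(V_B − V_A) = q(V_A − V_B).
At A: distances to the source charges are 0.0390 m, 0.0790 m; V_A = Σ kqᵢ/rᵢ = -1.93×10⁶ V.
At B: distances to the source charges are 1.98 m, 1.94 m; V_B = Σ kqᵢ/rᵢ = -4.20×10⁴ V.
ΔV = V_B − V_A = 1.88×10⁶ V.
W_field = −qΔV = −(-6.30×10⁻⁶ C)(1.88×10⁶ V) = 11.9 J.

11.9 J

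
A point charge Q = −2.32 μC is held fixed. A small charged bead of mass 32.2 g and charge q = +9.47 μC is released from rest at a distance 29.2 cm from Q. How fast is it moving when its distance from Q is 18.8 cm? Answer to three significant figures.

Only the electrostatic force acts, so mechanical energy is conserved: ½mv² = U₁ − U₂ = kQq(1/r₁ − 1/r₂).
U₁ − U₂ = (8.99×10⁹ N·m²/C²)(-2.32×10⁻⁶ C)(9.47×10⁻⁶ C)(1/0.292 − 1/0.188) = 0.374 J.
v = √(2·0.374/0.0322) = 4.82 m/s.

4.82 m/s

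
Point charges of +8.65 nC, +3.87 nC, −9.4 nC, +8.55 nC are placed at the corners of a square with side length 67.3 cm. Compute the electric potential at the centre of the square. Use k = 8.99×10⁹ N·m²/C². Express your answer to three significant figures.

220 V

The total potential is the scalar sum of each charge's contribution, V = Σ kqᵢ/rᵢ.
The distance from each corner to the centre is a√2/2 = 0.476 m.
V = k[(8.65×10⁻⁹)/(0.476) + (3.87×10⁻⁹)/(0.476) + (-9.40×10⁻⁹)/(0.476) + (8.55×10⁻⁹)/(0.476)] = 220 V.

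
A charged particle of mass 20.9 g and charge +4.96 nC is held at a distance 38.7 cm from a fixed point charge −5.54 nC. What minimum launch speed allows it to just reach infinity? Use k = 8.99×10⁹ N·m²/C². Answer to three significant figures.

7.82×10⁻³ m/s

To just escape, total mechanical energy must reach zero at infinity: ½mv²_min + U = 0, so ½mv²_min = −U = |kQq|/r.
|U| = |kQq|/r = (8.99×10⁹ N·m²/C²)(5.54×10⁻⁹)(4.96×10⁻⁹)/(0.387) = 6.38×10⁻⁷ J.
v_min = √(2|U|/m) = √(2·6.38×10⁻⁷/0.0209) = 7.82×10⁻³ m/s.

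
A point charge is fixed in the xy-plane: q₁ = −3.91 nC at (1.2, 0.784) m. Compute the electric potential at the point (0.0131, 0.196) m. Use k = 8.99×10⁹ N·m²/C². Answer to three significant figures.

-26.5 V

Electric potential is a scalar, so the contributions from each charge add algebraically: V = Σ kqᵢ/rᵢ.
Distances from the field point to each charge: r₁ = 1.32 m.
V = k[(-3.91×10⁻⁹)/(1.32)] = -26.5 V.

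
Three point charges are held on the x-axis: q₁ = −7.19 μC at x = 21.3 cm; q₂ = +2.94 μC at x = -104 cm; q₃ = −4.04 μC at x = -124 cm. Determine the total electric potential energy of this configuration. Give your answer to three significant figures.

-0.506 J

The work to assemble the configuration equals its total potential energy, U = Σ kqᵢqⱼ/rᵢⱼ over all pairs.
Pair separations: r₁₂ = 1.25 m, r₁₃ = 1.45 m, r₂₃ = 0.200 m.
U = (-0.152) + (0.180) + (-0.534) = -0.506 J.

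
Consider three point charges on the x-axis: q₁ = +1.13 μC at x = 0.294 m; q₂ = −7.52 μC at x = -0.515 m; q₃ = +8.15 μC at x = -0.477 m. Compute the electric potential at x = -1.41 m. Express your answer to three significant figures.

Electric potential is a scalar, so the contributions from each charge add algebraically: V = Σ kqᵢ/rᵢ.
Distances from the field point to each charge: r₁ = 1.70 m, r₂ = 0.895 m, r₃ = 0.933 m.
V = k[(1.13×10⁻⁶)/(1.70) + (-7.52×10⁻⁶)/(0.895) + (8.15×10⁻⁶)/(0.933)] = 8960 V.

8960 V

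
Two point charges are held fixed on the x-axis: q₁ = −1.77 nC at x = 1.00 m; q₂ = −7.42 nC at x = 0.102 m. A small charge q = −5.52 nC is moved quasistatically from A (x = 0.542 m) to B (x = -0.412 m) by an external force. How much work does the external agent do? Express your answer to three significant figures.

For quasistatic motion the external work equals the change in potential energy: W_ext = qΔV = q(V_B − V_A).
At A: distances to the source charges are 0.458 m, 0.440 m; V_A = Σ kqᵢ/rᵢ = -186 V.
At B: distances to the source charges are 1.41 m, 0.514 m; V_B = Σ kqᵢ/rᵢ = -141 V.
ΔV = V_B − V_A = 45.3 V.
W_ext = qΔV = (-5.52×10⁻⁹ C)(45.3 V) = -2.50×10⁻⁷ J.

-2.50×10⁻⁷ J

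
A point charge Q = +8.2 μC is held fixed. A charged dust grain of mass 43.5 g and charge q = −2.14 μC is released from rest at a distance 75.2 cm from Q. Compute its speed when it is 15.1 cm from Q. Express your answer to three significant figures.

6.20 m/s

Only the electrostatic force acts, so mechanical energy is conserved: ½mv² = U₁ − U₂ = kQq(1/r₁ − 1/r₂).
U₁ − U₂ = (8.99×10⁹ N·m²/C²)(8.20×10⁻⁶ C)(-2.14×10⁻⁶ C)(1/0.752 − 1/0.151) = 0.835 J.
v = √(2·0.835/0.0435) = 6.20 m/s.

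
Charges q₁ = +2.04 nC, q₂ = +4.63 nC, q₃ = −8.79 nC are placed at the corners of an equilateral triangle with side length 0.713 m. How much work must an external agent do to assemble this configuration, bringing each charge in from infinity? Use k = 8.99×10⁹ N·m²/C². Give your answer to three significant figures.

The assembly work is the sum of pairwise potential energies, U = Σ_{i<j} kqᵢqⱼ/rᵢⱼ.
All three pair separations equal the side length, 0.713 m.
U = (1.19×10⁻⁷) + (-2.26×10⁻⁷) + (-5.13×10⁻⁷) = -6.20×10⁻⁷ J.

-6.20×10⁻⁷ J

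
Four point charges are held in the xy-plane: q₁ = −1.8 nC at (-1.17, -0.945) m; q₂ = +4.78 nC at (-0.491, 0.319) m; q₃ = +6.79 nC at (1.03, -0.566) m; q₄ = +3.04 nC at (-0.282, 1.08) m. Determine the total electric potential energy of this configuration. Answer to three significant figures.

2.94×10⁻⁷ J

The assembly work is the sum of pairwise potential energies, U = Σ_{i<j} kqᵢqⱼ/rᵢⱼ.
Pair separations: r₁₂ = 1.43 m, r₁₃ = 2.23 m, r₁₄ = 2.21 m, r₂₃ = 1.76 m, r₂₄ = 0.789 m, r₃₄ = 2.10 m.
Summing all 6 pair terms gives U = 2.94×10⁻⁷ J.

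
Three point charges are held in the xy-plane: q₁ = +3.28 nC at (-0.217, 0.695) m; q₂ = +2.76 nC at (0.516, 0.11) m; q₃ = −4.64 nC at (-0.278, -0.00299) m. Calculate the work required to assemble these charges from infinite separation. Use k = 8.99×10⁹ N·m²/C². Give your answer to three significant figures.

-2.52×10⁻⁷ J

The work to assemble the configuration equals its total potential energy, U = Σ kqᵢqⱼ/rᵢⱼ over all pairs.
Pair separations: r₁₂ = 0.938 m, r₁₃ = 0.701 m, r₂₃ = 0.802 m.
U = (8.68×10⁻⁸) + (-1.95×10⁻⁷) + (-1.44×10⁻⁷) = -2.52×10⁻⁷ J.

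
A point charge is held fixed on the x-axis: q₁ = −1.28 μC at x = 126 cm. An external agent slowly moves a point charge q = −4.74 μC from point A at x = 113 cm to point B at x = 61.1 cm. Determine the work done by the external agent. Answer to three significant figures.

For quasistatic motion the external work equals the change in potential energy: W_ext = qΔV = q(V_B − V_A).
At A: distance to the source charge is 0.130 m; V_A = kq₁/r = -8.85×10⁴ V.
At B: distance to the source charge is 0.649 m; V_B = kq₁/r = -1.77×10⁴ V.
ΔV = V_B − V_A = 7.08×10⁴ V.
W_ext = qΔV = (-4.74×10⁻⁶ C)(7.08×10⁴ V) = -0.336 J.

-0.336 J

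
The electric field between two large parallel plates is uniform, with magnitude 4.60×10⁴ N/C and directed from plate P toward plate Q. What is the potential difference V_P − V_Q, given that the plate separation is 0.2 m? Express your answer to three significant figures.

9200 V

In a uniform field, potential decreases in the direction of E: ΔV = −E·d for a displacement d parallel to E.
Going from Q to P is a displacement of 0.2 m opposite to the field, so V_P − V_Q = +Ed = 9200 V.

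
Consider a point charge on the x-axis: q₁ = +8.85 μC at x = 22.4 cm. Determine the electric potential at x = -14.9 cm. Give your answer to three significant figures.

2.13×10⁵ V

The total potential is the scalar sum of each charge's contribution, V = Σ kqᵢ/rᵢ.
V = k[(8.85×10⁻⁶)/(0.373)] = 2.13×10⁵ V.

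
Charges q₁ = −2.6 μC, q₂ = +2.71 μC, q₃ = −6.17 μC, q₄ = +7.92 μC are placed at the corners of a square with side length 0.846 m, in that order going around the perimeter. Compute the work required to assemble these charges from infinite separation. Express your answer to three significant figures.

-0.709 J

The assembly work is the sum of pairwise potential energies, U = Σ_{i<j} kqᵢqⱼ/rᵢⱼ.
The four side pairs have separation 0.846 m and the two diagonal pairs 1.20 m.
Summing all 6 pair terms gives U = -0.709 J.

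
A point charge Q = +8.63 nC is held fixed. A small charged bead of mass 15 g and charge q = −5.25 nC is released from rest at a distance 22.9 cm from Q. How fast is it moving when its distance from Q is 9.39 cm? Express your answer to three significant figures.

Only the electrostatic force acts, so mechanical energy is conserved: ½mv² = U₁ − U₂ = kQq(1/r₁ − 1/r₂).
U₁ − U₂ = (8.99×10⁹ N·m²/C²)(8.63×10⁻⁹ C)(-5.25×10⁻⁹ C)(1/0.229 − 1/0.0939) = 2.56×10⁻⁶ J.
v = √(2·2.56×10⁻⁶/0.0150) = 0.0185 m/s.

0.0185 m/s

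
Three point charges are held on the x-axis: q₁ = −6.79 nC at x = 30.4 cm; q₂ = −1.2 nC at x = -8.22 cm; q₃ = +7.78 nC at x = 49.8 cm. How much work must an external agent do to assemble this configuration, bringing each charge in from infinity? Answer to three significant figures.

The work to assemble the configuration equals its total potential energy, U = Σ kqᵢqⱼ/rᵢⱼ over all pairs.
Pair separations: r₁₂ = 0.386 m, r₁₃ = 0.194 m, r₂₃ = 0.580 m.
U = (1.90×10⁻⁷) + (-2.45×10⁻⁶) + (-1.45×10⁻⁷) = -2.40×10⁻⁶ J.

-2.40×10⁻⁶ J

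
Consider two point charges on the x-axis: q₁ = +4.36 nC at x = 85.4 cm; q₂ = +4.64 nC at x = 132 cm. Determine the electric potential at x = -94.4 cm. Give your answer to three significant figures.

The total potential is the scalar sum of each charge's contribution, V = Σ kqᵢ/rᵢ.
Distances from the field point to each charge: r₁ = 1.80 m, r₂ = 2.26 m.
V = k[(4.36×10⁻⁹)/(1.80) + (4.64×10⁻⁹)/(2.26)] = 40.2 V.

40.2 V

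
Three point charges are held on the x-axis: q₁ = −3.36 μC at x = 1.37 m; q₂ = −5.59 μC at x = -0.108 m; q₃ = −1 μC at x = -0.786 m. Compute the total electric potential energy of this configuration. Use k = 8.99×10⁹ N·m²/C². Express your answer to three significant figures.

0.202 J

The work to assemble the configuration equals its total potential energy, U = Σ kqᵢqⱼ/rᵢⱼ over all pairs.
Pair separations: r₁₂ = 1.48 m, r₁₃ = 2.16 m, r₂₃ = 0.678 m.
U = (0.114) + (0.0140) + (0.0741) = 0.202 J.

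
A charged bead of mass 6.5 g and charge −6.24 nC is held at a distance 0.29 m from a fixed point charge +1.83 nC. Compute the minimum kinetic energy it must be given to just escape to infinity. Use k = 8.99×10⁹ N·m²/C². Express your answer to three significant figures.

3.54×10⁻⁷ J

To just escape, total mechanical energy must reach zero at infinity: ½mv²_min + U = 0, so ½mv²_min = −U = |kQq|/r.
|U| = |kQq|/r = (8.99×10⁹ N·m²/C²)(1.83×10⁻⁹)(6.24×10⁻⁹)/(0.290) = 3.54×10⁻⁷ J.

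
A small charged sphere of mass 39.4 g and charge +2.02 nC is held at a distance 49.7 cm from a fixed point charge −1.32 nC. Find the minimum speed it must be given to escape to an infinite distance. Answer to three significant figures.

1.56×10⁻³ m/s

To just escape, total mechanical energy must reach zero at infinity: ½mv²_min + U = 0, so ½mv²_min = −U = |kQq|/r.
|U| = |kQq|/r = (8.99×10⁹ N·m²/C²)(1.32×10⁻⁹)(2.02×10⁻⁹)/(0.497) = 4.82×10⁻⁸ J.
v_min = √(2|U|/m) = √(2·4.82×10⁻⁸/0.0394) = 1.56×10⁻³ m/s.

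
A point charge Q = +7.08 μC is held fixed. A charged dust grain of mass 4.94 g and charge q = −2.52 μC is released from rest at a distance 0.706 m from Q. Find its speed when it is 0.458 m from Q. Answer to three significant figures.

7.06 m/s

Only the electrostatic force acts, so mechanical energy is conserved: ½mv² = U₁ − U₂ = kQq(1/r₁ − 1/r₂).
U₁ − U₂ = (8.99×10⁹ N·m²/C²)(7.08×10⁻⁶ C)(-2.52×10⁻⁶ C)(1/0.706 − 1/0.458) = 0.123 J.
v = √(2·0.123/4.94×10⁻³) = 7.06 m/s.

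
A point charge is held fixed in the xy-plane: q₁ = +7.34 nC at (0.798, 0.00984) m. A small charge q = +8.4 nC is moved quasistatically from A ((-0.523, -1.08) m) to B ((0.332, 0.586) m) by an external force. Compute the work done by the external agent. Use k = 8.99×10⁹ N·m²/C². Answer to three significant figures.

4.24×10⁻⁷ J

For quasistatic motion the external work equals the change in potential energy: W_ext = qΔV = q(V_B − V_A).
At A: distance to the source charge is 1.71 m; V_A = kq₁/r = 38.5 V.
At B: distance to the source charge is 0.741 m; V_B = kq₁/r = 89.0 V.
ΔV = V_B − V_A = 50.5 V.
W_ext = qΔV = (8.40×10⁻⁹ C)(50.5 V) = 4.24×10⁻⁷ J.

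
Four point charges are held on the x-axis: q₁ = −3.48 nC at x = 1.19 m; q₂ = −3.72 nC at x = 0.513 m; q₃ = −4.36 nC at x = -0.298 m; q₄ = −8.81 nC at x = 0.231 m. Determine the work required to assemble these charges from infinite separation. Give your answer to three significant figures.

2.43×10⁻⁶ J

The work to assemble the configuration equals its total potential energy, U = Σ kqᵢqⱼ/rᵢⱼ over all pairs.
Pair separations: r₁₂ = 0.677 m, r₁₃ = 1.49 m, r₁₄ = 0.959 m, r₂₃ = 0.811 m, r₂₄ = 0.282 m, r₃₄ = 0.529 m.
Summing all 6 pair terms gives U = 2.43×10⁻⁶ J.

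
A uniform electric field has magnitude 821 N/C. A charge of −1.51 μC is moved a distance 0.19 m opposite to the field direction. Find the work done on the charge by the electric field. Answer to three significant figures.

2.36×10⁻⁴ J

The potential change for a displacement 0.19 m opposite to the field direction is ΔV = +Ed = 156 V.
W_field = −qΔV = 2.36×10⁻⁴ J.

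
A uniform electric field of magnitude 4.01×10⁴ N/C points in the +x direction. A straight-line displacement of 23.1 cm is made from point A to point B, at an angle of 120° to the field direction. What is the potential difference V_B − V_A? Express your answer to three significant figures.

Only the component of displacement along E changes the potential: ΔV = −E·d·cosθ.
ΔV = −(4.01×10⁴ V/m)(0.231 m)cos120° = 4630 V.

4630 V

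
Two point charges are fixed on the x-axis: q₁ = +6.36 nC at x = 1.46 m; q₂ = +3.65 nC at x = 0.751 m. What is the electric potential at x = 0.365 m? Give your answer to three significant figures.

The total potential is the scalar sum of each charge's contribution, V = Σ kqᵢ/rᵢ.
Distances from the field point to each charge: r₁ = 1.09 m, r₂ = 0.386 m.
V = k[(6.36×10⁻⁹)/(1.09) + (3.65×10⁻⁹)/(0.386)] = 137 V.

137 V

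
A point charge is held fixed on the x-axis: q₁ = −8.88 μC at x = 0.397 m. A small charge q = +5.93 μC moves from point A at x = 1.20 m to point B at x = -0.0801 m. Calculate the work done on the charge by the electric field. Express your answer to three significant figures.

The work done by the electric force is W_field = −ΔU = −q(V_B − V_A) = q(V_A − V_B).
At A: distance to the source charge is 0.803 m; V_A = kq₁/r = -9.94×10⁴ V.
At B: distance to the source charge is 0.477 m; V_B = kq₁/r = -1.67×10⁵ V.
ΔV = V_B − V_A = -6.79×10⁴ V.
W_field = −qΔV = −(5.93×10⁻⁶ C)(-6.79×10⁴ V) = 0.403 J.

0.403 J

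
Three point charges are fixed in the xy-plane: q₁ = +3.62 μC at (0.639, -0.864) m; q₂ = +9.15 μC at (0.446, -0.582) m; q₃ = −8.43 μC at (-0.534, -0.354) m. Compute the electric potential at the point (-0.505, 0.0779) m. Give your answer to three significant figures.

-8.21×10⁴ V

The total potential is the scalar sum of each charge's contribution, V = Σ kqᵢ/rᵢ.
Distances from the field point to each charge: r₁ = 1.48 m, r₂ = 1.16 m, r₃ = 0.433 m.
V = k[(3.62×10⁻⁶)/(1.48) + (9.15×10⁻⁶)/(1.16) + (-8.43×10⁻⁶)/(0.433)] = -8.21×10⁴ V.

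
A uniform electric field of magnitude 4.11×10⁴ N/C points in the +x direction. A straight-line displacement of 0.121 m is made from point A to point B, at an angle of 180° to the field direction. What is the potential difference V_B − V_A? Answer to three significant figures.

Only the component of displacement along E changes the potential: ΔV = −E·d·cosθ.
ΔV = −(4.11×10⁴ V/m)(0.121 m)cos180° = 4970 V.

4970 V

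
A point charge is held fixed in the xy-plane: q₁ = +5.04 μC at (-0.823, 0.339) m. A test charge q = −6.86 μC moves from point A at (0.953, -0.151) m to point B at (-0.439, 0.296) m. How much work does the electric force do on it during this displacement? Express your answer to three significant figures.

0.636 J

The work done by the electric force is W_field = −ΔU = −q(V_B − V_A) = q(V_A − V_B).
At A: distance to the source charge is 1.84 m; V_A = kq₁/r = 2.46×10⁴ V.
At B: distance to the source charge is 0.386 m; V_B = kq₁/r = 1.17×10⁵ V.
ΔV = V_B − V_A = 9.27×10⁴ V.
W_field = −qΔV = −(-6.86×10⁻⁶ C)(9.27×10⁴ V) = 0.636 J.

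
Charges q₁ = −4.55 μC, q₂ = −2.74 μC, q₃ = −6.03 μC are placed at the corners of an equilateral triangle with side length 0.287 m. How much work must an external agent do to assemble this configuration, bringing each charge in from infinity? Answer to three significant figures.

1.77 J

The assembly work is the sum of pairwise potential energies, U = Σ_{i<j} kqᵢqⱼ/rᵢⱼ.
All three pair separations equal the side length, 0.287 m.
U = (0.391) + (0.859) + (0.518) = 1.77 J.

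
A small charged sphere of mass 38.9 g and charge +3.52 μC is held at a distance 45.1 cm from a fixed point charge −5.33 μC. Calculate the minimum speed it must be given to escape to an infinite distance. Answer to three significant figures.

4.38 m/s

To just escape, total mechanical energy must reach zero at infinity: ½mv²_min + U = 0, so ½mv²_min = −U = |kQq|/r.
|U| = |kQq|/r = (8.99×10⁹ N·m²/C²)(5.33×10⁻⁶)(3.52×10⁻⁶)/(0.451) = 0.374 J.
v_min = √(2|U|/m) = √(2·0.374/0.0389) = 4.38 m/s.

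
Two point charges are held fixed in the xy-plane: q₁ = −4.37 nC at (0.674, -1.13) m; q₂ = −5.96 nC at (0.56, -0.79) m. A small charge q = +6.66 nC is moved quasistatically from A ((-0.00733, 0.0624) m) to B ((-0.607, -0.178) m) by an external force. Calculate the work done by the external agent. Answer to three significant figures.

1.04×10⁻⁷ J

For quasistatic motion the external work equals the change in potential energy: W_ext = qΔV = q(V_B − V_A).
At A: distances to the source charges are 1.37 m, 1.02 m; V_A = Σ kqᵢ/rᵢ = -80.9 V.
At B: distances to the source charges are 1.60 m, 1.32 m; V_B = Σ kqᵢ/rᵢ = -65.3 V.
ΔV = V_B − V_A = 15.7 V.
W_ext = qΔV = (6.66×10⁻⁹ C)(15.7 V) = 1.04×10⁻⁷ J.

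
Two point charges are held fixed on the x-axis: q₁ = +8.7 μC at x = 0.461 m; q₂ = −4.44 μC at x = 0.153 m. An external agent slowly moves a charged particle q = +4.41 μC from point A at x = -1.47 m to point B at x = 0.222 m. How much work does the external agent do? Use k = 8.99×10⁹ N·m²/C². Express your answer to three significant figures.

-1.18 J

For quasistatic motion the external work equals the change in potential energy: W_ext = qΔV = q(V_B − V_A).
At A: distances to the source charges are 1.93 m, 1.62 m; V_A = Σ kqᵢ/rᵢ = 1.59×10⁴ V.
At B: distances to the source charges are 0.239 m, 0.0690 m; V_B = Σ kqᵢ/rᵢ = -2.51×10⁵ V.
ΔV = V_B − V_A = -2.67×10⁵ V.
W_ext = qΔV = (4.41×10⁻⁶ C)(-2.67×10⁵ V) = -1.18 J.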